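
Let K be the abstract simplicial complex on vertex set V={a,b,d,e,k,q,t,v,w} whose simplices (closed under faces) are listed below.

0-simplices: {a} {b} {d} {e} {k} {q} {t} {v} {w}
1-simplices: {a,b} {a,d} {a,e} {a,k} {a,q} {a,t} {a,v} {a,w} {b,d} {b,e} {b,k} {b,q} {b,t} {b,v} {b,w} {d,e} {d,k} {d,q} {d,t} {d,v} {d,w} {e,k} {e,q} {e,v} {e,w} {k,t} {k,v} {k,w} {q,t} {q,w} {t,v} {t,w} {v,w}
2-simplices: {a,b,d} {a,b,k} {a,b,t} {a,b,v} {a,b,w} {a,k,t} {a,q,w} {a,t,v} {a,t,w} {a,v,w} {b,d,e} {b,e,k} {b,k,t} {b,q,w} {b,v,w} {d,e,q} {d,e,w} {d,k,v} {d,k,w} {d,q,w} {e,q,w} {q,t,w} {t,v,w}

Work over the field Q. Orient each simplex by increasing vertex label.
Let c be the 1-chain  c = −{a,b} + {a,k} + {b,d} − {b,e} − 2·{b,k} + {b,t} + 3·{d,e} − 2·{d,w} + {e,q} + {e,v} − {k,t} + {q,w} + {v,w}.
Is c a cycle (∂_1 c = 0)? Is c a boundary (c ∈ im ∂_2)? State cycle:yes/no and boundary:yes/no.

cycle:yes boundary:no

n_0=9 n_1=33 n_2=23  [Q]
∂1: piv[ab,ad,ae,ak,aq,at,av,aw] rk=8  ker:bd,be,bk,bq,bt,bv,bw,de,dk,dq,dt,dv,dw,ek,eq,ev,ew,kt,kv,kw,qt,qw,tv,tw,vw
∂2: piv[abd,abk,abt,abv,abw,akt,aqw,atv,atw,avw,bde,bek,bqw,deq,dew,dkv,dkw,dqw,qtw] rk=19  ker:bkt,bvw,eqw,tvw
∂1c = 0
c vs im∂2: residual ≠ 0 ⇒ not boundary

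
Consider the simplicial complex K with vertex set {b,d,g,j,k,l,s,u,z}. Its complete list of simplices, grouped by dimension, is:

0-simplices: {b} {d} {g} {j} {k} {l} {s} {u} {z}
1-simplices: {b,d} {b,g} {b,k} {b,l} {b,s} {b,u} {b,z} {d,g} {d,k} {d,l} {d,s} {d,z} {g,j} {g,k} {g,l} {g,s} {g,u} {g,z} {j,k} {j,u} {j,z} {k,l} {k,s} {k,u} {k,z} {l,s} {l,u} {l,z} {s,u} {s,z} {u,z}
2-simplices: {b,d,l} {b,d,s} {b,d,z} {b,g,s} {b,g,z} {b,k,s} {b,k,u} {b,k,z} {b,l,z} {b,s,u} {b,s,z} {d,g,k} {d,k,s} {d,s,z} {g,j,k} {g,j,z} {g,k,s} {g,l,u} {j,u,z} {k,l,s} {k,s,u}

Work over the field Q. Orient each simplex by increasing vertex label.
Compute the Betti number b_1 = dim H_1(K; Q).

b_1=4

n_0=9 n_1=31 n_2=21  [Q]
∂1: piv[bd,bg,bk,bl,bs,bu,bz,gj] rk=8  ker:dg,dk,dl,ds,dz,gk,gl,gs,gu,gz,jk,ju,jz,kl,ks,ku,kz,ls,lu,lz,su,sz,uz
∂2: piv[bdl,bds,bdz,bgs,bgz,bks,bku,bkz,blz,bsu,bsz,dgk,dks,gjk,gjz,gks,glu,juz,kls] rk=19  ker:dsz,ksu
b_1=(31−8)−19=4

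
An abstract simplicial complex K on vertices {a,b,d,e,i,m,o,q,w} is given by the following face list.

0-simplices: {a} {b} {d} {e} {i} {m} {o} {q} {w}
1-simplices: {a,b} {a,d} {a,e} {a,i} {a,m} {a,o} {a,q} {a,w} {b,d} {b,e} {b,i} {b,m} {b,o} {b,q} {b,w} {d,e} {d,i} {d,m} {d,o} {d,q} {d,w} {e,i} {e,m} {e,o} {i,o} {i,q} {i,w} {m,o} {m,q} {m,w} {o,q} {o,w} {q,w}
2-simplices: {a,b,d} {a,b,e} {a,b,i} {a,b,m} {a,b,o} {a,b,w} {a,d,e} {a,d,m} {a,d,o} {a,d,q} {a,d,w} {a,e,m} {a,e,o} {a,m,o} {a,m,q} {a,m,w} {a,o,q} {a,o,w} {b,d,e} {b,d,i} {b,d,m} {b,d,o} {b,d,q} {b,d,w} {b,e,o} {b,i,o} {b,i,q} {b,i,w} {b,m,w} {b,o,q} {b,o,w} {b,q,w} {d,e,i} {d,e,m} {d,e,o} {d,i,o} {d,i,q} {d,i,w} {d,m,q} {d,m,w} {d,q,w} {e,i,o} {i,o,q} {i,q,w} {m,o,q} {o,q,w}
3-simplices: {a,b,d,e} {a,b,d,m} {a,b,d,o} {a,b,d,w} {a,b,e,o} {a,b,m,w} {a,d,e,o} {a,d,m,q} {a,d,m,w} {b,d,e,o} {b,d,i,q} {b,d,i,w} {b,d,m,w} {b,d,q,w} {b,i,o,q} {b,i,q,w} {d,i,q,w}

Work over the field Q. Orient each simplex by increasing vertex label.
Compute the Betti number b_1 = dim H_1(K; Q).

n_0=9 n_1=33 n_2=46 n_3=17  [Q]
∂1: piv[ab,ad,ae,ai,am,ao,aq,aw] rk=8  ker:bd,be,bi,bm,bo,bq,bw,de,di,dm,do,dq,dw,ei,em,eo,io,iq,iw,mo,mq,mw,oq,ow,qw
∂2: piv[abd,abe,abi,abm,abo,abw,ade,adm,ado,adq,adw,aem,aeo,amo,amq,amw,aoq,aow,bdi,bdq,bio,biq,biw,bqw,dei] rk=25  ker:bde,bdm,bdo,bdw,beo,bmw,boq,bow,dem,deo,dio,diq,diw,dmq,dmw,dqw,eio,ioq,iqw,moq,oqw
∂3: piv[abde,abdm,abdo,abdw,abeo,abmw,adeo,admq,admw,bdiq,bdiw,bdqw,bioq,biqw] rk=14  ker:bdeo,bdmw,diqw
b_1=(33−8)−25=0

b_1=0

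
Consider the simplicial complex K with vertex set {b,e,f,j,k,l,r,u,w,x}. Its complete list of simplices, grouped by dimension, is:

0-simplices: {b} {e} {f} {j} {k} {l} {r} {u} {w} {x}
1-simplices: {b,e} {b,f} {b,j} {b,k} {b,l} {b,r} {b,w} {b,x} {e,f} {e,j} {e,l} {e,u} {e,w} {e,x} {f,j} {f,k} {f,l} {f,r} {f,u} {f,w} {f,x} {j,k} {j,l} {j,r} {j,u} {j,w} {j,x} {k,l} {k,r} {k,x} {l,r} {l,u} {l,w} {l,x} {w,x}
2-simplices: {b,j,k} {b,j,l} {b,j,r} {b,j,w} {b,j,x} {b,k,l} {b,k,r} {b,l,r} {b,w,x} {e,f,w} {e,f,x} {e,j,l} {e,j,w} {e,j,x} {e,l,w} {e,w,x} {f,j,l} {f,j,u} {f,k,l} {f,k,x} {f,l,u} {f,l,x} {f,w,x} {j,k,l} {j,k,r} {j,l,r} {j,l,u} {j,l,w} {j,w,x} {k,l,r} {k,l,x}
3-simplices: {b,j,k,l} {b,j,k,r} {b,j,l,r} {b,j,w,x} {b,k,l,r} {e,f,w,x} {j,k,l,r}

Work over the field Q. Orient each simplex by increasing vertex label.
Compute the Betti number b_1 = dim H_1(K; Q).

n_0=10 n_1=35 n_2=31 n_3=7  [Q]
∂1: piv[be,bf,bj,bk,bl,br,bw,bx,eu] rk=9  ker:ef,ej,el,ew,ex,fj,fk,fl,fr,fu,fw,fx,jk,jl,jr,ju,jw,jx,kl,kr,kx,lr,lu,lw,lx,wx
∂2: piv[bjk,bjl,bjr,bjw,bjx,bkl,bkr,blr,bwx,efw,efx,ejl,ejw,ejx,elw,fjl,fju,fkl,fkx,flu,flx] rk=21  ker:ewx,fwx,jkl,jkr,jlr,jlu,jlw,jwx,klr,klx
∂3: piv[bjkl,bjkr,bjlr,bjwx,bklr,efwx] rk=6  ker:jklr
b_1=(35−9)−21=5

b_1=5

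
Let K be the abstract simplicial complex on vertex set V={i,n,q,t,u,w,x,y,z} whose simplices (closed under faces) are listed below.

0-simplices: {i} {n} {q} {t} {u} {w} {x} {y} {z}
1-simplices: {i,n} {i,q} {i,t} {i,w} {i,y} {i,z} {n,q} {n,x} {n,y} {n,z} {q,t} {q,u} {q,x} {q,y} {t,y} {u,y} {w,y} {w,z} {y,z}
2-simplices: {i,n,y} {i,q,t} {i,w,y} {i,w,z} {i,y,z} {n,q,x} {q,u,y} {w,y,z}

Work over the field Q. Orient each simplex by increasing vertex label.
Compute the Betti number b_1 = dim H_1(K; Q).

n_0=9 n_1=19 n_2=8  [Q]
∂1: piv[in,iq,it,iw,iy,iz,nx,qu] rk=8  ker:nq,ny,nz,qt,qx,qy,ty,uy,wy,wz,yz
∂2: piv[iny,iqt,iwy,iwz,iyz,nqx,quy] rk=7  ker:wyz
b_1=(19−8)−7=4

b_1=4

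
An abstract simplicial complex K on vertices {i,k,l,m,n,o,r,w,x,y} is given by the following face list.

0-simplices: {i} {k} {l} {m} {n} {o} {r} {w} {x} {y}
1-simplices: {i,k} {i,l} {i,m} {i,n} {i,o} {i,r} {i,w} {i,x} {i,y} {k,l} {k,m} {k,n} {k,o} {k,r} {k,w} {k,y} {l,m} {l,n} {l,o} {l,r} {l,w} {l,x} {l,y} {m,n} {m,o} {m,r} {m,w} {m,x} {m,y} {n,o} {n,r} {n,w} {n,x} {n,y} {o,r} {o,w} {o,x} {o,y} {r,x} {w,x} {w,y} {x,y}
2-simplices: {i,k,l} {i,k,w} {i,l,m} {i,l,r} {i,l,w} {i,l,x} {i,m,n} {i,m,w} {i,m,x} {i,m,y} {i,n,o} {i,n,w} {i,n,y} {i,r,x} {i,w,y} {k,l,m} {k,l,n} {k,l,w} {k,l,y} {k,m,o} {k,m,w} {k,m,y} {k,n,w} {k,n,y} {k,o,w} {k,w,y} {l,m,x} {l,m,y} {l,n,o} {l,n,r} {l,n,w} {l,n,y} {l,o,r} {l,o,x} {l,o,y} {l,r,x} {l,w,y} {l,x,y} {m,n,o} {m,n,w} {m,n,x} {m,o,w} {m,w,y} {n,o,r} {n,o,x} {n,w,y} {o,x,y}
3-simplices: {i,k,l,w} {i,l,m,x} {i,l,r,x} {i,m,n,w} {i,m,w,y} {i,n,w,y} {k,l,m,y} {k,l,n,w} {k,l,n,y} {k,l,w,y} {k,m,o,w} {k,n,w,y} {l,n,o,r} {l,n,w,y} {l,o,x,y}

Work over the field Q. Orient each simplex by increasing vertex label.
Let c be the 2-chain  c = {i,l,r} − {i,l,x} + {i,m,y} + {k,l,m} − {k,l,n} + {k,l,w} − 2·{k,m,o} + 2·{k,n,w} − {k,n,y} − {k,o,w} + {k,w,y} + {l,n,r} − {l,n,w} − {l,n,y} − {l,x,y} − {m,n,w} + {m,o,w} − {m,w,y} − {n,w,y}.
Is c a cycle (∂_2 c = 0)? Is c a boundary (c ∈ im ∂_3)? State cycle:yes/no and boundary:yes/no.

cycle:no boundary:no

n_0=10 n_1=42 n_2=47 n_3=15  [Q]
∂1: piv[ik,il,im,in,io,ir,iw,ix,iy] rk=9  ker:kl,km,kn,ko,kr,kw,ky,lm,ln,lo,lr,lw,lx,ly,mn,mo,mr,mw,mx,my,no,nr,nw,nx,ny,or,ow,ox,oy,rx,wx,wy,xy
∂2: piv[ikl,ikw,ilm,ilr,ilw,ilx,imn,imw,imx,imy,ino,inw,iny,irx,iwy,klm,kln,kly,kmo,kmy,knw,kow,lno,lnr,lor,lox,loy,lxy,mno,mnx] rk=30  ker:klw,kmw,kny,kwy,lmx,lmy,lnw,lny,lrx,lwy,mnw,mow,mwy,nor,nox,nwy,oxy
∂3: piv[iklw,ilmx,ilrx,imnw,imwy,inwy,klmy,klnw,klny,klwy,kmow,knwy,lnor,loxy] rk=14  ker:lnwy
∂2c = {i,m} − {i,r} + {i,x} − {i,y} + {k,l} − 3·{k,m} + 2·{k,n} + {k,o} − {k,w} + {l,m} − 2·{l,n} + 2·{l,w} − 2·{l,x} + 2·{l,y} − {m,n} − {m,o} − {m,w} + 2·{m,y} + {n,r} − {n,w} − {n,y} − {w,y} − {x,y}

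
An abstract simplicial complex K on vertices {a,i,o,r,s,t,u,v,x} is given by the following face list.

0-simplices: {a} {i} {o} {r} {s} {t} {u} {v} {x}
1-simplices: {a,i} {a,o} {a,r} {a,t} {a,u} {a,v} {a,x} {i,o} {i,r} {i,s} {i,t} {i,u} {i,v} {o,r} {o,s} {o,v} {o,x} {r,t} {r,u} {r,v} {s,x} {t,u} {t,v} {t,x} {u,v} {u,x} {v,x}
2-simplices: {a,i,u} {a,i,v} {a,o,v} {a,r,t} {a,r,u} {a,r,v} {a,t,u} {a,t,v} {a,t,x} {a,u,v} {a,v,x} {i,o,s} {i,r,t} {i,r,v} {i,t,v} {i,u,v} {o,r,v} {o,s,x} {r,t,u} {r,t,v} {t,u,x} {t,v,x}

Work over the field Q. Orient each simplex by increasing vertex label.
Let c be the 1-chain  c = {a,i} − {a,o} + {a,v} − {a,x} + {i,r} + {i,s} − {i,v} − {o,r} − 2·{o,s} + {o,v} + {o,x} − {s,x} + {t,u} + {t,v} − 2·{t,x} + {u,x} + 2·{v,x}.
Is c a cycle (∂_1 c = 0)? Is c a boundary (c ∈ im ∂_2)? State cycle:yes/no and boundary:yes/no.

n_0=9 n_1=27 n_2=22  [Q]
∂1: piv[ai,ao,ar,at,au,av,ax,is] rk=8  ker:io,ir,it,iu,iv,or,os,ov,ox,rt,ru,rv,sx,tu,tv,tx,uv,ux,vx
∂2: piv[aiu,aiv,aov,art,aru,arv,atu,atv,atx,auv,avx,ios,irt,irv,orv,osx,tux] rk=17  ker:itv,iuv,rtu,rtv,tvx
∂1c = 0
c vs im∂2: residual ≠ 0 ⇒ not boundary

cycle:yes boundary:no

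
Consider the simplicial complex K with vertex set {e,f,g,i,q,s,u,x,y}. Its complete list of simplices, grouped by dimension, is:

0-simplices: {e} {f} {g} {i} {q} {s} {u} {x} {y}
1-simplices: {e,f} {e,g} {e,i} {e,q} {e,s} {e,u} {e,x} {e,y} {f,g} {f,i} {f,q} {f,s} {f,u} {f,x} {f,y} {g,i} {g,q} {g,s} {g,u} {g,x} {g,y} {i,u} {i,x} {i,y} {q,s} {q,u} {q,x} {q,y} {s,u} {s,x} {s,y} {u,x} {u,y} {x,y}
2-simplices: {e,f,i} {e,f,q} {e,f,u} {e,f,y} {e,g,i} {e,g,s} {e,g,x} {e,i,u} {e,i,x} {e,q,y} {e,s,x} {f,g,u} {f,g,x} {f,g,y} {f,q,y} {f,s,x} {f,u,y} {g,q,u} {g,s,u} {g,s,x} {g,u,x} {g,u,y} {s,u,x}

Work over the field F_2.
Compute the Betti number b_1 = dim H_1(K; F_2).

b_1=7

n_0=9 n_1=34 n_2=23  [Z2]
∂1: piv[ef,eg,ei,eq,es,eu,ex,ey] rk=8  ker:fg,fi,fq,fs,fu,fx,fy,gi,gq,gs,gu,gx,gy,iu,ix,iy,qs,qu,qx,qy,su,sx,sy,ux,uy,xy
∂2: piv[efi,efq,efu,efy,egi,egs,egx,eiu,eix,eqy,esx,fgu,fgx,fgy,fsx,fuy,gqu,gsu,gux] rk=19  ker:fqy,gsx,guy,sux
b_1=(34−8)−19=7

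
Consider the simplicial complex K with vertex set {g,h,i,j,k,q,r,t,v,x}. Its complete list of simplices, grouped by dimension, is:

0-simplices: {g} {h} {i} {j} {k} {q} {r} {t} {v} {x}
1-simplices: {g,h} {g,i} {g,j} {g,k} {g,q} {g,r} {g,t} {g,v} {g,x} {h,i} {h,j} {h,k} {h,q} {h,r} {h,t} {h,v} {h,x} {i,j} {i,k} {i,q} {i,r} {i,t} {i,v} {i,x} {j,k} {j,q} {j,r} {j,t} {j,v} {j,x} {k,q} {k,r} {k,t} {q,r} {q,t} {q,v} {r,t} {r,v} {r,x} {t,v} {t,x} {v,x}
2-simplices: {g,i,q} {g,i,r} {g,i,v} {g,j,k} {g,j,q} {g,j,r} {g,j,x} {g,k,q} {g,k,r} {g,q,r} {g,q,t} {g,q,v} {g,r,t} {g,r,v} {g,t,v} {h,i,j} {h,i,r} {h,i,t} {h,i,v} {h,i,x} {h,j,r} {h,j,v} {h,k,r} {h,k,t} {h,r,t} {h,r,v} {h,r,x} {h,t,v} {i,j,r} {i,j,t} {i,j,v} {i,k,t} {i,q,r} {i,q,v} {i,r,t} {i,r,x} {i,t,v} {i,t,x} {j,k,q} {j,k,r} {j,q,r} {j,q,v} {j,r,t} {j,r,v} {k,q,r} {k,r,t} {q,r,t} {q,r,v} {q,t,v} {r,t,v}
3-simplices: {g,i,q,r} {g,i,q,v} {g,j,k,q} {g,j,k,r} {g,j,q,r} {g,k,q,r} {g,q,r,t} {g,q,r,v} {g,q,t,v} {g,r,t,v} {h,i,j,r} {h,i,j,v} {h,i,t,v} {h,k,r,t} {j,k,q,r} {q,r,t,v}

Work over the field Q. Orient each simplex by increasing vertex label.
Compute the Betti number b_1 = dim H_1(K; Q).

b_1=4

n_0=10 n_1=42 n_2=50 n_3=16  [Q]
∂1: piv[gh,gi,gj,gk,gq,gr,gt,gv,gx] rk=9  ker:hi,hj,hk,hq,hr,ht,hv,hx,ij,ik,iq,ir,it,iv,ix,jk,jq,jr,jt,jv,jx,kq,kr,kt,qr,qt,qv,rt,rv,rx,tv,tx,vx
∂2: piv[giq,gir,giv,gjk,gjq,gjr,gjx,gkq,gkr,gqr,gqt,gqv,grt,grv,gtv,hij,hir,hit,hiv,hix,hjr,hjv,hkr,hkt,hrt,hrx,ijt,ikt,itx] rk=29  ker:hrv,htv,ijr,ijv,iqr,iqv,irt,irx,itv,jkq,jkr,jqr,jqv,jrt,jrv,kqr,krt,qrt,qrv,qtv,rtv
∂3: piv[giqr,giqv,gjkq,gjkr,gjqr,gkqr,gqrt,gqrv,gqtv,grtv,hijr,hijv,hitv,hkrt] rk=14  ker:jkqr,qrtv
b_1=(42−9)−29=4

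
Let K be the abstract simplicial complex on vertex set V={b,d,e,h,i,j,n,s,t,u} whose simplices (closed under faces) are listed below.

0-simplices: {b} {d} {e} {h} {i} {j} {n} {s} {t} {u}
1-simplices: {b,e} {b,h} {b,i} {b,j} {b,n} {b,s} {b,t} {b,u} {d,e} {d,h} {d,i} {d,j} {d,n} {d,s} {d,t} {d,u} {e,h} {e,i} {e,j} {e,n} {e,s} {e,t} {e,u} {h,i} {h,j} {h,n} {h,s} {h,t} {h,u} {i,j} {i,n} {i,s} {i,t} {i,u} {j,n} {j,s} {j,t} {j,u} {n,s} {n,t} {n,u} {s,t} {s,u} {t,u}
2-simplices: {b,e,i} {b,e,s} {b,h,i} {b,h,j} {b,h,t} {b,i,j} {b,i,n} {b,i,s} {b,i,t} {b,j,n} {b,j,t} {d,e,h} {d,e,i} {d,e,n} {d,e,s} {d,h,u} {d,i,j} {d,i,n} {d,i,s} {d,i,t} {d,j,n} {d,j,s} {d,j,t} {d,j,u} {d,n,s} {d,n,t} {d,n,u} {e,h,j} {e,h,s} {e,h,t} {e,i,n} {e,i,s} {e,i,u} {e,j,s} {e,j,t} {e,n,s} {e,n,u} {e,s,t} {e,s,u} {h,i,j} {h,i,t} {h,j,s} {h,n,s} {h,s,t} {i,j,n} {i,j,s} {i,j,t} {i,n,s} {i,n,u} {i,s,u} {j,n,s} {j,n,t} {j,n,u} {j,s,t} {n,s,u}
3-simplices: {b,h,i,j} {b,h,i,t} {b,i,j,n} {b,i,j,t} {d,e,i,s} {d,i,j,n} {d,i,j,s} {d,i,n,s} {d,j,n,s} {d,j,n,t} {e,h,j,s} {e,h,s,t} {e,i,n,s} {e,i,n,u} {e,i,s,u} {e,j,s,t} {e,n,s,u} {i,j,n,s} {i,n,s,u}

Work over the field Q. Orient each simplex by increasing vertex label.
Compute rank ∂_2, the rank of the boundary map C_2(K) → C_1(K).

rank∂_2=33

n_0=10 n_1=44 n_2=55 n_3=19  [Q]
∂1: piv[be,bh,bi,bj,bn,bs,bt,bu,de] rk=9  ker:dh,di,dj,dn,ds,dt,du,eh,ei,ej,en,es,et,eu,hi,hj,hn,hs,ht,hu,ij,in,is,it,iu,jn,js,jt,ju,ns,nt,nu,st,su,tu
∂2: piv[bei,bes,bhi,bhj,bht,bij,bin,bis,bit,bjn,bjt,deh,dei,den,des,dhu,dij,din,dit,djs,dju,dns,dnt,dnu,ehj,ehs,eht,eiu,ejs,enu,est,esu,hns] rk=33  ker:dis,djn,djt,ein,eis,ejt,ens,hij,hit,hjs,hst,ijn,ijs,ijt,ins,inu,isu,jns,jnt,jnu,jst,nsu
∂3: piv[bhij,bhit,bijn,bijt,deis,dijn,dijs,dins,djns,djnt,ehjs,ehst,eins,einu,eisu,ejst,ensu] rk=17  ker:ijns,insu
rk∂_2=33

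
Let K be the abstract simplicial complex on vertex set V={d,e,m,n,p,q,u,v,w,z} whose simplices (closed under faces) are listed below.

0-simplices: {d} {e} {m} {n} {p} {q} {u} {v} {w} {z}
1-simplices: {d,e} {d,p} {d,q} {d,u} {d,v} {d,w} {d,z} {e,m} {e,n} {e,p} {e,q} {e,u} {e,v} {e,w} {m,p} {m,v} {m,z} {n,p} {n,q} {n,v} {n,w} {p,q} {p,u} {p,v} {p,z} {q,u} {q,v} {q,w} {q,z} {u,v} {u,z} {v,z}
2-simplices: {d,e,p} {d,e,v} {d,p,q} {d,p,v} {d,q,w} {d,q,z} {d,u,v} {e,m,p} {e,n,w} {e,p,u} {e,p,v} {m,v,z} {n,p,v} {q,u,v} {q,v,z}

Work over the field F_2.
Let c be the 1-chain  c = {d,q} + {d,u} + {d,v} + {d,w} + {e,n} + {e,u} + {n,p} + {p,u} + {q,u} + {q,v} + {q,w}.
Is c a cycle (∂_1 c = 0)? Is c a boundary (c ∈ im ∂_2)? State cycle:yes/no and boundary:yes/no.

cycle:yes boundary:no

n_0=10 n_1=32 n_2=15  [Z2]
∂1: piv[de,dp,dq,du,dv,dw,dz,em,en] rk=9  ker:ep,eq,eu,ev,ew,mp,mv,mz,np,nq,nv,nw,pq,pu,pv,pz,qu,qv,qw,qz,uv,uz,vz
∂2: piv[dep,dev,dpq,dpv,dqw,dqz,duv,emp,enw,epu,mvz,npv,quv,qvz] rk=14  ker:epv
∂1c = 0
c vs im∂2: residual ≠ 0 ⇒ not boundary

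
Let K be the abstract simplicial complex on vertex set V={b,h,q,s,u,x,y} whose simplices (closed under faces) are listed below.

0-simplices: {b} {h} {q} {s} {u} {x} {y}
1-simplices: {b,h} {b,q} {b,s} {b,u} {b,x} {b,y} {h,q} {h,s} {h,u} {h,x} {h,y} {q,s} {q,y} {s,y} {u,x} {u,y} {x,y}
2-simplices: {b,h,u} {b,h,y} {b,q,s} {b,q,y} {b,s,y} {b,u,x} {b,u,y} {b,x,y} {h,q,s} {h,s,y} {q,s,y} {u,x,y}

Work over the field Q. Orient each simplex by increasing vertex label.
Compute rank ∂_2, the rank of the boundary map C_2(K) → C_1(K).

n_0=7 n_1=17 n_2=12  [Q]
∂1: piv[bh,bq,bs,bu,bx,by] rk=6  ker:hq,hs,hu,hx,hy,qs,qy,sy,ux,uy,xy
∂2: piv[bhu,bhy,bqs,bqy,bsy,bux,buy,bxy,hqs,hsy] rk=10  ker:qsy,uxy
rk∂_2=10

rank∂_2=10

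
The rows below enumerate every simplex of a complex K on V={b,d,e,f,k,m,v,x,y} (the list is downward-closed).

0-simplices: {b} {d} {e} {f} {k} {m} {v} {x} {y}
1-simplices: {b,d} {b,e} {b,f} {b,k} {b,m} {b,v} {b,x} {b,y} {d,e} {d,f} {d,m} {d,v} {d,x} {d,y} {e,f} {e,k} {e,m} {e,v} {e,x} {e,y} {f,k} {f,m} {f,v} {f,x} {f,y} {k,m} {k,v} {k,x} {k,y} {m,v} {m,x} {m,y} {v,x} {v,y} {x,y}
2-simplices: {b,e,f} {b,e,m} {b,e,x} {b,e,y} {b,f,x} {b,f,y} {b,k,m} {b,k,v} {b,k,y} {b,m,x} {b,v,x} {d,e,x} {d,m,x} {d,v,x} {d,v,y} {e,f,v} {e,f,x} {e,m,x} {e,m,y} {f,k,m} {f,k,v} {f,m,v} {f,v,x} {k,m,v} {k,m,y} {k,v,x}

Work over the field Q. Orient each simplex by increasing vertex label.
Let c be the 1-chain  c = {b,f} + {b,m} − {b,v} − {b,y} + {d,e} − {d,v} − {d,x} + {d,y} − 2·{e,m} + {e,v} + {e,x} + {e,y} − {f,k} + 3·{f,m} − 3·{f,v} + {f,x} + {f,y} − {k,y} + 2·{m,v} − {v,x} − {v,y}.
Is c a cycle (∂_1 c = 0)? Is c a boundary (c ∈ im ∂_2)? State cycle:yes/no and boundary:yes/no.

n_0=9 n_1=35 n_2=26  [Q]
∂1: piv[bd,be,bf,bk,bm,bv,bx,by] rk=8  ker:de,df,dm,dv,dx,dy,ef,ek,em,ev,ex,ey,fk,fm,fv,fx,fy,km,kv,kx,ky,mv,mx,my,vx,vy,xy
∂2: piv[bef,bem,bex,bey,bfx,bfy,bkm,bkv,bky,bmx,bvx,dex,dmx,dvx,dvy,efv,emy,fkm,fkv,fmv,fvx,kvx] rk=22  ker:efx,emx,kmv,kmy
∂1c = 0
c vs im∂2: reduces to 0 ⇒ boundary

cycle:yes boundary:yes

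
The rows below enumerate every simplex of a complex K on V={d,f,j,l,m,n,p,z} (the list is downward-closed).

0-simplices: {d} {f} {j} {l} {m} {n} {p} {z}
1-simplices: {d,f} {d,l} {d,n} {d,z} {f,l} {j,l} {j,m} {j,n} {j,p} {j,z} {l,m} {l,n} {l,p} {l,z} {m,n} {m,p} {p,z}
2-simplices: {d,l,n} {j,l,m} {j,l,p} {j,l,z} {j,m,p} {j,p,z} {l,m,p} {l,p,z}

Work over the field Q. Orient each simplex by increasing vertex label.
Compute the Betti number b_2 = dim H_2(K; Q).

b_2=2

n_0=8 n_1=17 n_2=8  [Q]
∂1: piv[df,dl,dn,dz,jl,jm,jp] rk=7  ker:fl,jn,jz,lm,ln,lp,lz,mn,mp,pz
∂2: piv[dln,jlm,jlp,jlz,jmp,jpz] rk=6  ker:lmp,lpz
b_2=(8−6)−0=2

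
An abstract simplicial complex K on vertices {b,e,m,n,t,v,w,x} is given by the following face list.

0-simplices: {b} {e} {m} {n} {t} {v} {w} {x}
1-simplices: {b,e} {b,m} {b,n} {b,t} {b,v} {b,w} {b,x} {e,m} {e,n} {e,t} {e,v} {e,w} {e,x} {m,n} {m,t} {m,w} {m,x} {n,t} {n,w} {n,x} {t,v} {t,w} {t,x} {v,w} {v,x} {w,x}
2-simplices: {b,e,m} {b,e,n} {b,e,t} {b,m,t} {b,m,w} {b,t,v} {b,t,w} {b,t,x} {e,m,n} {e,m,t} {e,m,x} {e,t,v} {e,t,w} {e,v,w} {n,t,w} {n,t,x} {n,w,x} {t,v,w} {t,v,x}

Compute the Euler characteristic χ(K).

n_0=8 n_1=26 n_2=19
χ=+8−26+19=1

χ(K)=1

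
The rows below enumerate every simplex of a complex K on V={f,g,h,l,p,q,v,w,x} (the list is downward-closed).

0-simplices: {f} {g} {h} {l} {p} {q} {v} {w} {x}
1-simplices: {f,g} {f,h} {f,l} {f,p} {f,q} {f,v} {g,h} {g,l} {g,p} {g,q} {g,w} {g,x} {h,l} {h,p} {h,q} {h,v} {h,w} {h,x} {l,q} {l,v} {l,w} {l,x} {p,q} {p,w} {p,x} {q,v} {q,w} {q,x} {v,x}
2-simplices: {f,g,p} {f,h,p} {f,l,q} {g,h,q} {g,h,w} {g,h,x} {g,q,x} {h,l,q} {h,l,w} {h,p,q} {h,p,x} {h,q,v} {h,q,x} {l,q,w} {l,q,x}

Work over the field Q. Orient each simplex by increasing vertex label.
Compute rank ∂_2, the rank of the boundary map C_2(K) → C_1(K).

n_0=9 n_1=29 n_2=15  [Q]
∂1: piv[fg,fh,fl,fp,fq,fv,gw,gx] rk=8  ker:gh,gl,gp,gq,hl,hp,hq,hv,hw,hx,lq,lv,lw,lx,pq,pw,px,qv,qw,qx,vx
∂2: piv[fgp,fhp,flq,ghq,ghw,ghx,gqx,hlq,hlw,hpq,hpx,hqv,lqw,lqx] rk=14  ker:hqx
rk∂_2=14

rank∂_2=14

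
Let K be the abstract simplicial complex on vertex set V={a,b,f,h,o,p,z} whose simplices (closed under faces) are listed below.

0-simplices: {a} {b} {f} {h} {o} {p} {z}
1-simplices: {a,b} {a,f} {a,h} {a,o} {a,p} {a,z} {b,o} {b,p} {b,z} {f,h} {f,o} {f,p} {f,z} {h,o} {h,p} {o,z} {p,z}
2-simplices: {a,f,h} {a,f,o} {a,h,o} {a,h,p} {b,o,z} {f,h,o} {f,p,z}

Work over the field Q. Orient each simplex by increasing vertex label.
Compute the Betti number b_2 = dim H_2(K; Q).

b_2=1

n_0=7 n_1=17 n_2=7  [Q]
∂1: piv[ab,af,ah,ao,ap,az] rk=6  ker:bo,bp,bz,fh,fo,fp,fz,ho,hp,oz,pz
∂2: piv[afh,afo,aho,ahp,boz,fpz] rk=6  ker:fho
b_2=(7−6)−0=1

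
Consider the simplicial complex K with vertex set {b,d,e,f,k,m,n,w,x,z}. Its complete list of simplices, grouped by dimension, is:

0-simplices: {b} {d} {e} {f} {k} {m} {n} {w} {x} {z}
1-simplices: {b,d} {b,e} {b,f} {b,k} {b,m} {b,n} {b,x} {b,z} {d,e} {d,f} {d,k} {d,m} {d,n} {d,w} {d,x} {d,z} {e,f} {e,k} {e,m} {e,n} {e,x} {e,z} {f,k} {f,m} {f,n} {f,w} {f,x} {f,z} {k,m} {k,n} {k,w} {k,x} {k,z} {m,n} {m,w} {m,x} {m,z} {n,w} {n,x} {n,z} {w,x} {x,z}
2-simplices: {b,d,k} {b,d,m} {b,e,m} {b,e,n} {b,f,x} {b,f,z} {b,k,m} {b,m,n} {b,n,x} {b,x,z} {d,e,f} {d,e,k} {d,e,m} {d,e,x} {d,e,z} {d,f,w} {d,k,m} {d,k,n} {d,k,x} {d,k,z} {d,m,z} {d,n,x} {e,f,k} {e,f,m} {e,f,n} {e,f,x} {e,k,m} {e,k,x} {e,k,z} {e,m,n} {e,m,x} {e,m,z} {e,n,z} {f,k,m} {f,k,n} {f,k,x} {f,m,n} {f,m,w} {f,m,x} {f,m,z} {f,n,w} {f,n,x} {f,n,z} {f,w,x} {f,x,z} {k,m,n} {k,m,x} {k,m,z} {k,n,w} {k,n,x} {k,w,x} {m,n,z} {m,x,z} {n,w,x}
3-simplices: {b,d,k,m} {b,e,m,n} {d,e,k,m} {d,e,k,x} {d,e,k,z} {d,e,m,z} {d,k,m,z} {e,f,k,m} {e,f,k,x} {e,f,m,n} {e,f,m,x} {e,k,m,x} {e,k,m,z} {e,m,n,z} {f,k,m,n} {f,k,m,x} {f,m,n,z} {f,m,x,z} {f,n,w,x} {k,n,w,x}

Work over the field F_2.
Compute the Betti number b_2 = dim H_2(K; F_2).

n_0=10 n_1=42 n_2=54 n_3=20  [Z2]
∂1: piv[bd,be,bf,bk,bm,bn,bx,bz,dw] rk=9  ker:de,df,dk,dm,dn,dx,dz,ef,ek,em,en,ex,ez,fk,fm,fn,fw,fx,fz,km,kn,kw,kx,kz,mn,mw,mx,mz,nw,nx,nz,wx,xz
∂2: piv[bdk,bdm,bem,ben,bfx,bfz,bkm,bmn,bnx,bxz,def,dek,dem,dex,dez,dfw,dkn,dkx,dkz,dmz,dnx,efk,efm,efn,efx,emx,enz,fkn,fmw,fmz,fnw,fwx,knw] rk=33  ker:dkm,ekm,ekx,ekz,emn,emz,fkm,fkx,fmn,fmx,fnx,fnz,fxz,kmn,kmx,kmz,knx,kwx,mnz,mxz,nwx
∂3: piv[bdkm,bemn,dekm,dekx,dekz,demz,dkmz,efkm,efkx,efmn,efmx,ekmx,emnz,fkmn,fmnz,fmxz,fnwx,knwx] rk=18  ker:ekmz,fkmx
b_2=(54−33)−18=3

b_2=3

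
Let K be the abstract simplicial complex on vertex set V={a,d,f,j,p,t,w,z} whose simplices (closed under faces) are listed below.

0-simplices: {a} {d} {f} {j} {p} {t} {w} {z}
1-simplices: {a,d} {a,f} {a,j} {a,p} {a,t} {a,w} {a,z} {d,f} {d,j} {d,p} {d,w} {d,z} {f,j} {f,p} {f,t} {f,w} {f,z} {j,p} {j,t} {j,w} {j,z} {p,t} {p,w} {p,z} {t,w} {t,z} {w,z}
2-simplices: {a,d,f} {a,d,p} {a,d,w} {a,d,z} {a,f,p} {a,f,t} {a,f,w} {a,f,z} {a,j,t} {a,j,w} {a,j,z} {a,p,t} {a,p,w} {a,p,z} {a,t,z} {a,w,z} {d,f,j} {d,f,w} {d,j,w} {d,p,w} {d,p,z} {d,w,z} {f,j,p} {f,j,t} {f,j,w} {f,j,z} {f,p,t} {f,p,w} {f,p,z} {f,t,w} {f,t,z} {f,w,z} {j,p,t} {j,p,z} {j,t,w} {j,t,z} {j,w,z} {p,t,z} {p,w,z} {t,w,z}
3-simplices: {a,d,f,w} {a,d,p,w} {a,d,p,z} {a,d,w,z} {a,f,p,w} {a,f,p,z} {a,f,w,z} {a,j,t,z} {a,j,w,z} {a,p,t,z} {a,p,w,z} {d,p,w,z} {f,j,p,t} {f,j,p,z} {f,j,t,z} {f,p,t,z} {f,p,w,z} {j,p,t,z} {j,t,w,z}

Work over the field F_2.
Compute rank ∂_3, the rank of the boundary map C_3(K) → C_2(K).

rank∂_3=16

n_0=8 n_1=27 n_2=40 n_3=19  [Z2]
∂1: piv[ad,af,aj,ap,at,aw,az] rk=7  ker:df,dj,dp,dw,dz,fj,fp,ft,fw,fz,jp,jt,jw,jz,pt,pw,pz,tw,tz,wz
∂2: piv[adf,adp,adw,adz,afp,aft,afw,afz,ajt,ajw,ajz,apt,apw,apz,atz,awz,dfj,djw,fjp,ftw] rk=20  ker:dfw,dpw,dpz,dwz,fjt,fjw,fjz,fpt,fpw,fpz,ftz,fwz,jpt,jpz,jtw,jtz,jwz,ptz,pwz,twz
∂3: piv[adfw,adpw,adpz,adwz,afpw,afpz,afwz,ajtz,ajwz,aptz,apwz,fjpt,fjpz,fjtz,fptz,jtwz] rk=16  ker:dpwz,fpwz,jptz
rk∂_3=16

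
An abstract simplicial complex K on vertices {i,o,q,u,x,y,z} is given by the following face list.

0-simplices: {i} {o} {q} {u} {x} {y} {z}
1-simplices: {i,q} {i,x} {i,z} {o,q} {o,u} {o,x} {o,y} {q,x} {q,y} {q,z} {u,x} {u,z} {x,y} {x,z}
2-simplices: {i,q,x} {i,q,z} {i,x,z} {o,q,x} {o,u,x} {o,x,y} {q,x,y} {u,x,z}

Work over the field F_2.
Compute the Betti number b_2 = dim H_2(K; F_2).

n_0=7 n_1=14 n_2=8  [Z2]
∂1: piv[iq,ix,iz,oq,ou,oy] rk=6  ker:ox,qx,qy,qz,ux,uz,xy,xz
∂2: piv[iqx,iqz,ixz,oqx,oux,oxy,qxy,uxz] rk=8
b_2=(8−8)−0=0

b_2=0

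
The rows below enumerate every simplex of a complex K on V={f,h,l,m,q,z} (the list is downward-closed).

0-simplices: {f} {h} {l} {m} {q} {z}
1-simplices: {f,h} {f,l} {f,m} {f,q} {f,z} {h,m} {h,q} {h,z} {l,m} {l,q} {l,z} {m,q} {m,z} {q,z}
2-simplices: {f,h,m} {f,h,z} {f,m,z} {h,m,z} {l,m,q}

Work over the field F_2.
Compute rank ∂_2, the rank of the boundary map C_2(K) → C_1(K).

n_0=6 n_1=14 n_2=5  [Z2]
∂1: piv[fh,fl,fm,fq,fz] rk=5  ker:hm,hq,hz,lm,lq,lz,mq,mz,qz
∂2: piv[fhm,fhz,fmz,lmq] rk=4  ker:hmz
rk∂_2=4

rank∂_2=4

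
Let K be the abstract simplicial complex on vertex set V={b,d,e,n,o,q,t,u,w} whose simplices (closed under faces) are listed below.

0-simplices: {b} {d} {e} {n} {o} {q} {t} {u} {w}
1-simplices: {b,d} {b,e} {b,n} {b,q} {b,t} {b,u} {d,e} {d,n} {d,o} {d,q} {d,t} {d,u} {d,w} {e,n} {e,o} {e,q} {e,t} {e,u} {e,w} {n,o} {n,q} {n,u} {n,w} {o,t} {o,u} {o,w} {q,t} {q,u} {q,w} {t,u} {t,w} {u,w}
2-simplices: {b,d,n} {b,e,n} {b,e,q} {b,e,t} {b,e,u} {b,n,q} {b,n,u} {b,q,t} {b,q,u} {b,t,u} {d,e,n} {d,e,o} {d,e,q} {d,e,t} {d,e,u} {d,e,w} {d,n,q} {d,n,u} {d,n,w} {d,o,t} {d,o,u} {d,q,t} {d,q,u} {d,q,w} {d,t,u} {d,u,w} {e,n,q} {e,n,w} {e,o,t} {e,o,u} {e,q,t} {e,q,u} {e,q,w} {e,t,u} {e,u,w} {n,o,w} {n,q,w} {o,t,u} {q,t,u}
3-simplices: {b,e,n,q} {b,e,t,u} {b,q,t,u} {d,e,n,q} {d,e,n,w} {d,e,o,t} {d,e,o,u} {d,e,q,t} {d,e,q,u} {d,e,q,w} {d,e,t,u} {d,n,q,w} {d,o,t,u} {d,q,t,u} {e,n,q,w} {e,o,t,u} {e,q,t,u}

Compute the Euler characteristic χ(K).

n_0=9 n_1=32 n_2=39 n_3=17
χ=+9−32+39−17=-1

χ(K)=-1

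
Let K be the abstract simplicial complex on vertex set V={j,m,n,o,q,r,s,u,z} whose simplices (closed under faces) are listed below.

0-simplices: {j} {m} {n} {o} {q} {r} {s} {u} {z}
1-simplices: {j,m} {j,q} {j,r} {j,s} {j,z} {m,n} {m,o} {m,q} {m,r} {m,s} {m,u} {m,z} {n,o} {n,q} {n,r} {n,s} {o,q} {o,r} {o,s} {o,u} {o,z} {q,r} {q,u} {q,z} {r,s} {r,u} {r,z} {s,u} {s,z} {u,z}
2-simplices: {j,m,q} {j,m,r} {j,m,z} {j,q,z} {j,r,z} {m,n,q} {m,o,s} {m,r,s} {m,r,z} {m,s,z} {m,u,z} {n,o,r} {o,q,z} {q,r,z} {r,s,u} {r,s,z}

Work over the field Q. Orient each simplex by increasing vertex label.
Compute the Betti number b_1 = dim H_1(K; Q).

b_1=8

n_0=9 n_1=30 n_2=16  [Q]
∂1: piv[jm,jq,jr,js,jz,mn,mo,mu] rk=8  ker:mq,mr,ms,mz,no,nq,nr,ns,oq,or,os,ou,oz,qr,qu,qz,rs,ru,rz,su,sz,uz
∂2: piv[jmq,jmr,jmz,jqz,jrz,mnq,mos,mrs,msz,muz,nor,oqz,qrz,rsu] rk=14  ker:mrz,rsz
b_1=(30−8)−14=8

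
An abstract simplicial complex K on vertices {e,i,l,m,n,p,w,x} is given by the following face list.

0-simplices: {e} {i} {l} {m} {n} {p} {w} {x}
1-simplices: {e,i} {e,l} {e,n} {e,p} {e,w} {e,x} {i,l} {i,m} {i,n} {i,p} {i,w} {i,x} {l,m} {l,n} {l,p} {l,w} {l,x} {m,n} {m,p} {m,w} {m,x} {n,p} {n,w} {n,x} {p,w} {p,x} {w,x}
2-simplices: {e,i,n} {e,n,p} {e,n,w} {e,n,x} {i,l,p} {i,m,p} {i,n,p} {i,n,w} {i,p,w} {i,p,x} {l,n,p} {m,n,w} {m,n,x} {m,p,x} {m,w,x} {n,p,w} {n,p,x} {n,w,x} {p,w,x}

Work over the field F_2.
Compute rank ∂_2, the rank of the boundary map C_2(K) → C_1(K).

rank∂_2=16

n_0=8 n_1=27 n_2=19  [Z2]
∂1: piv[ei,el,en,ep,ew,ex,im] rk=7  ker:il,in,ip,iw,ix,lm,ln,lp,lw,lx,mn,mp,mw,mx,np,nw,nx,pw,px,wx
∂2: piv[ein,enp,enw,enx,ilp,imp,inp,inw,ipw,ipx,lnp,mnw,mnx,mpx,mwx,npx] rk=16  ker:npw,nwx,pwx
rk∂_2=16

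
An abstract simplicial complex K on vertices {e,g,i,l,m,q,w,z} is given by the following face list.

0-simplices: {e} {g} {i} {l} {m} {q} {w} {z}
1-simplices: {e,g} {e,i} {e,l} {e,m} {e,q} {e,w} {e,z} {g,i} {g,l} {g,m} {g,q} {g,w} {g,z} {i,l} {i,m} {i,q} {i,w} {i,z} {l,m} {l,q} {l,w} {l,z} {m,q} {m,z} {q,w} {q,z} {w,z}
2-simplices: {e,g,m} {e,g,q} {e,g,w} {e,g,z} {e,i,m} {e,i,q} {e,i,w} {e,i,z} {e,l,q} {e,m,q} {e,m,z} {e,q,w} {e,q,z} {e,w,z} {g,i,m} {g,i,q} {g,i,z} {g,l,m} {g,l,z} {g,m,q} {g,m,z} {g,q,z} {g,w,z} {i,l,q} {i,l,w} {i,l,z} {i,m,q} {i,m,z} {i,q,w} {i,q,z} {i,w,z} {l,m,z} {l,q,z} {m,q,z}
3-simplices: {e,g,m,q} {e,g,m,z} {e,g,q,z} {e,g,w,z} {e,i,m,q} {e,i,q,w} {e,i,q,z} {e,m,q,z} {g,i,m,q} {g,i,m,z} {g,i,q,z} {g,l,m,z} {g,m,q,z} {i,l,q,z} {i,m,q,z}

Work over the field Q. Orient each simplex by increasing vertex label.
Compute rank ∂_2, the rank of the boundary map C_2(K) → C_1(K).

n_0=8 n_1=27 n_2=34 n_3=15  [Q]
∂1: piv[eg,ei,el,em,eq,ew,ez] rk=7  ker:gi,gl,gm,gq,gw,gz,il,im,iq,iw,iz,lm,lq,lw,lz,mq,mz,qw,qz,wz
∂2: piv[egm,egq,egw,egz,eim,eiq,eiw,eiz,elq,emq,emz,eqw,eqz,ewz,gim,glm,glz,ilq,ilw,ilz] rk=20  ker:giq,giz,gmq,gmz,gqz,gwz,imq,imz,iqw,iqz,iwz,lmz,lqz,mqz
∂3: piv[egmq,egmz,egqz,egwz,eimq,eiqw,eiqz,emqz,gimq,gimz,giqz,glmz,ilqz] rk=13  ker:gmqz,imqz
rk∂_2=20

rank∂_2=20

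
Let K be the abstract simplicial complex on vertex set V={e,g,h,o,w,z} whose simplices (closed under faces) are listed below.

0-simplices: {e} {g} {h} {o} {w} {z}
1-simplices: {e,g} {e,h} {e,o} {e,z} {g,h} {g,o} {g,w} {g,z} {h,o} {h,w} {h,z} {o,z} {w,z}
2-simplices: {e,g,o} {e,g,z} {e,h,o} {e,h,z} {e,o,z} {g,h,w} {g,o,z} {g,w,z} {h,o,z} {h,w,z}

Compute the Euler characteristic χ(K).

n_0=6 n_1=13 n_2=10
χ=+6−13+10=3

χ(K)=3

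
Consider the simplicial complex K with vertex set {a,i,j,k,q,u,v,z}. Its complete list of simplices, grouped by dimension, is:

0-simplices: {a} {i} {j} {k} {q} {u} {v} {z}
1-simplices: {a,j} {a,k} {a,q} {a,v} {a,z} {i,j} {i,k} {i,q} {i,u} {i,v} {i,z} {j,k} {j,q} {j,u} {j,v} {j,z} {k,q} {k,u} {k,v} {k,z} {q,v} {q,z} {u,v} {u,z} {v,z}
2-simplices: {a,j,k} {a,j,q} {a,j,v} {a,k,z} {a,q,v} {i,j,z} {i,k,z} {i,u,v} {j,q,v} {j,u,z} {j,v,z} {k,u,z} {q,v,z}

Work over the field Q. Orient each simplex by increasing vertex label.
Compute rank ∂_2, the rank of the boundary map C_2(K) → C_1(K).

n_0=8 n_1=25 n_2=13  [Q]
∂1: piv[aj,ak,aq,av,az,ij,iu] rk=7  ker:ik,iq,iv,iz,jk,jq,ju,jv,jz,kq,ku,kv,kz,qv,qz,uv,uz,vz
∂2: piv[ajk,ajq,ajv,akz,aqv,ijz,ikz,iuv,juz,jvz,kuz,qvz] rk=12  ker:jqv
rk∂_2=12

rank∂_2=12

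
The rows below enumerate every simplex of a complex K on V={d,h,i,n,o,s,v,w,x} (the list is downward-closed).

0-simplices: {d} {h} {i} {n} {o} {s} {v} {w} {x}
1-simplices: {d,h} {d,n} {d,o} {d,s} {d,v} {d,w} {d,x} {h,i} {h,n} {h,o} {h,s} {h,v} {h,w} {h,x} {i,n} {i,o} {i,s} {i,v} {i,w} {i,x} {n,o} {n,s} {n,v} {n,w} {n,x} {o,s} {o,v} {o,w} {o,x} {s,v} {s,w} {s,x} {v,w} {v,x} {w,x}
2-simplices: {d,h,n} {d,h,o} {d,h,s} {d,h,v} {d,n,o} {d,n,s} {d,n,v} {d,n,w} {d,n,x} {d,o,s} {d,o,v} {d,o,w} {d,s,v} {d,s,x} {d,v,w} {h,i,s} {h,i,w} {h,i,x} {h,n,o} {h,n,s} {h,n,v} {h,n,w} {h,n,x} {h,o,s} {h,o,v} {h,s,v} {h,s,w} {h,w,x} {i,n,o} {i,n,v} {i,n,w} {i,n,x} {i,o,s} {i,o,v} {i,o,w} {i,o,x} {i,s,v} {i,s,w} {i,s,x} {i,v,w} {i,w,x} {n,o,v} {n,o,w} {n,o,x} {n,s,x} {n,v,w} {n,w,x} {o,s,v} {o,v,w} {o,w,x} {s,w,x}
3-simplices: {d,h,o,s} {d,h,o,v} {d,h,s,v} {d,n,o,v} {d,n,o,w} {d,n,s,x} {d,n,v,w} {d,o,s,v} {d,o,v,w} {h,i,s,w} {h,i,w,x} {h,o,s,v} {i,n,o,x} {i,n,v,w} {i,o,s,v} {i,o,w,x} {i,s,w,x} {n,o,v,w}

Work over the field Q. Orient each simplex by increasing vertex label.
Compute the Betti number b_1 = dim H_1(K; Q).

n_0=9 n_1=35 n_2=51 n_3=18  [Q]
∂1: piv[dh,dn,do,ds,dv,dw,dx,hi] rk=8  ker:hn,ho,hs,hv,hw,hx,in,io,is,iv,iw,ix,no,ns,nv,nw,nx,os,ov,ow,ox,sv,sw,sx,vw,vx,wx
∂2: piv[dhn,dho,dhs,dhv,dno,dns,dnv,dnw,dnx,dos,dov,dow,dsv,dsx,dvw,his,hiw,hix,hnw,hnx,hsw,hwx,ino,inv,inw,iox] rk=26  ker:hno,hns,hnv,hos,hov,hsv,inx,ios,iov,iow,isv,isw,isx,ivw,iwx,nov,now,nox,nsx,nvw,nwx,osv,ovw,owx,swx
∂3: piv[dhos,dhov,dhsv,dnov,dnow,dnsx,dnvw,dosv,dovw,hisw,hiwx,inox,invw,iosv,iowx,iswx] rk=16  ker:hosv,novw
b_1=(35−8)−26=1

b_1=1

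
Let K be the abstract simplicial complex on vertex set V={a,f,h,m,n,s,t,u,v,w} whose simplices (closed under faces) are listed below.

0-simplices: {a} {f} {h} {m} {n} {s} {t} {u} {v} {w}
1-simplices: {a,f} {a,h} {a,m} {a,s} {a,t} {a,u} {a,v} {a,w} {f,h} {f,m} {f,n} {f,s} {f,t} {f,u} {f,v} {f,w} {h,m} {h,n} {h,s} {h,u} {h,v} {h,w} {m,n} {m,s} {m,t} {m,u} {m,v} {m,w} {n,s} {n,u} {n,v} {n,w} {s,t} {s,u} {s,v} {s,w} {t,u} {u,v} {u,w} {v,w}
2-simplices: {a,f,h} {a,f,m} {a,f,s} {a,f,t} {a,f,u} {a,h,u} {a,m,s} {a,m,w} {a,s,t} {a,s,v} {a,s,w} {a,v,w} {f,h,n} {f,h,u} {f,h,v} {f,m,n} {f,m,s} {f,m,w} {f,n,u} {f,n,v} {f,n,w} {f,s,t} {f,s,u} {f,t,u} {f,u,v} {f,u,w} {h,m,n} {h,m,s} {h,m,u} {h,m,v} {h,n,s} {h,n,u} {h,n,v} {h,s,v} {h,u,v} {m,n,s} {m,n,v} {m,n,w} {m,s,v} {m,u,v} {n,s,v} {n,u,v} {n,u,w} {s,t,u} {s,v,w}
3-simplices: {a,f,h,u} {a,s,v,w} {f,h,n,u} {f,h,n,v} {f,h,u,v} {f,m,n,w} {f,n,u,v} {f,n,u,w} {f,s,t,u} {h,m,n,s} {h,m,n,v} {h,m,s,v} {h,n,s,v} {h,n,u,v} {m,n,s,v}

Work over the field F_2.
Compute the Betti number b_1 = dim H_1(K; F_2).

b_1=2

n_0=10 n_1=40 n_2=45 n_3=15  [Z2]
∂1: piv[af,ah,am,as,at,au,av,aw,fn] rk=9  ker:fh,fm,fs,ft,fu,fv,fw,hm,hn,hs,hu,hv,hw,mn,ms,mt,mu,mv,mw,ns,nu,nv,nw,st,su,sv,sw,tu,uv,uw,vw
∂2: piv[afh,afm,afs,aft,afu,ahu,ams,amw,ast,asv,asw,avw,fhn,fhv,fmn,fmw,fnu,fnv,fnw,fsu,ftu,fuv,fuw,hmn,hms,hmu,hmv,hns,hsv] rk=29  ker:fhu,fms,fst,hnu,hnv,huv,mns,mnv,mnw,msv,muv,nsv,nuv,nuw,stu,svw
∂3: piv[afhu,asvw,fhnu,fhnv,fhuv,fmnw,fnuv,fnuw,fstu,hmns,hmnv,hmsv,hnsv] rk=13  ker:hnuv,mnsv
b_1=(40−9)−29=2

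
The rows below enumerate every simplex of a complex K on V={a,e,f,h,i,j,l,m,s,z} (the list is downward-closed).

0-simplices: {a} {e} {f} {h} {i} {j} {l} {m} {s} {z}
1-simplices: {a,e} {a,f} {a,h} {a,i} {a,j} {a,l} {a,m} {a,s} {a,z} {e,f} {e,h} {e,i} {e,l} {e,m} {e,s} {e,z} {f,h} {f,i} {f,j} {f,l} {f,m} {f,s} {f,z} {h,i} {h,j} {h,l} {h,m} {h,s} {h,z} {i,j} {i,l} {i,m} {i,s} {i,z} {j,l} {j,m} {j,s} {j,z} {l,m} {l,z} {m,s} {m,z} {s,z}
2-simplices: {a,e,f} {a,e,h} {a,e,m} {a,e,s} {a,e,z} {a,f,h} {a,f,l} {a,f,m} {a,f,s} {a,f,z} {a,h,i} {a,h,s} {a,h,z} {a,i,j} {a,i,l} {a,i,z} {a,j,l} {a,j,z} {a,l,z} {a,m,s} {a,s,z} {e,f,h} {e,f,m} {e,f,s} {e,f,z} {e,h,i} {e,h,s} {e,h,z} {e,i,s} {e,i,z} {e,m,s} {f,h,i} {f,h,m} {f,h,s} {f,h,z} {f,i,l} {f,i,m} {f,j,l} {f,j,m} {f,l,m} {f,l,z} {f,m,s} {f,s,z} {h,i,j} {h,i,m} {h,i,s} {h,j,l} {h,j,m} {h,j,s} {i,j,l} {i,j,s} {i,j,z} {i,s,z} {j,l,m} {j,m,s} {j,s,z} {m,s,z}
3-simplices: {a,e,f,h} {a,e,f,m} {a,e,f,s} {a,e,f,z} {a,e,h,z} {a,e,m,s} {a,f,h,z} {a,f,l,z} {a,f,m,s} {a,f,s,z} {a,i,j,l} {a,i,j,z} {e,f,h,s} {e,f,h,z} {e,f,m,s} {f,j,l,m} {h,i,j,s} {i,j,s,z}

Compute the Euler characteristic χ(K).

χ(K)=6

n_0=10 n_1=43 n_2=57 n_3=18
χ=+10−43+57−18=6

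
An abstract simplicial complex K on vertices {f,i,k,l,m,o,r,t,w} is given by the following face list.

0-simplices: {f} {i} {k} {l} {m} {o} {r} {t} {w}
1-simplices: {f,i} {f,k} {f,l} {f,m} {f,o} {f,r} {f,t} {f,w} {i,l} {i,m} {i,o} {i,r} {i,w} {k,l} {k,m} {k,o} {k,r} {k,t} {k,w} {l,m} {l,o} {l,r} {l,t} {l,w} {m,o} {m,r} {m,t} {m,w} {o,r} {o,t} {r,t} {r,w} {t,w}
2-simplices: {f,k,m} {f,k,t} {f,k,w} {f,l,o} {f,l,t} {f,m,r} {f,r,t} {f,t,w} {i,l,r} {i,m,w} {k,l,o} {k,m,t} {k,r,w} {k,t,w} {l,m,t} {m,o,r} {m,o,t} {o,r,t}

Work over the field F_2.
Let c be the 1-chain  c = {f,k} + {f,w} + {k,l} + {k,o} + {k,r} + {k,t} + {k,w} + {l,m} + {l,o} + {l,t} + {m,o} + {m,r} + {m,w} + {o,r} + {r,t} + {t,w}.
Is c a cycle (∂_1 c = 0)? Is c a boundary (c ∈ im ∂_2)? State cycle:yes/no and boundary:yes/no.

n_0=9 n_1=33 n_2=18  [Z2]
∂1: piv[fi,fk,fl,fm,fo,fr,ft,fw] rk=8  ker:il,im,io,ir,iw,kl,km,ko,kr,kt,kw,lm,lo,lr,lt,lw,mo,mr,mt,mw,or,ot,rt,rw,tw
∂2: piv[fkm,fkt,fkw,flo,flt,fmr,frt,ftw,ilr,imw,klo,kmt,krw,lmt,mor,mot] rk=16  ker:ktw,ort
∂1c = 0
c vs im∂2: residual ≠ 0 ⇒ not boundary

cycle:yes boundary:no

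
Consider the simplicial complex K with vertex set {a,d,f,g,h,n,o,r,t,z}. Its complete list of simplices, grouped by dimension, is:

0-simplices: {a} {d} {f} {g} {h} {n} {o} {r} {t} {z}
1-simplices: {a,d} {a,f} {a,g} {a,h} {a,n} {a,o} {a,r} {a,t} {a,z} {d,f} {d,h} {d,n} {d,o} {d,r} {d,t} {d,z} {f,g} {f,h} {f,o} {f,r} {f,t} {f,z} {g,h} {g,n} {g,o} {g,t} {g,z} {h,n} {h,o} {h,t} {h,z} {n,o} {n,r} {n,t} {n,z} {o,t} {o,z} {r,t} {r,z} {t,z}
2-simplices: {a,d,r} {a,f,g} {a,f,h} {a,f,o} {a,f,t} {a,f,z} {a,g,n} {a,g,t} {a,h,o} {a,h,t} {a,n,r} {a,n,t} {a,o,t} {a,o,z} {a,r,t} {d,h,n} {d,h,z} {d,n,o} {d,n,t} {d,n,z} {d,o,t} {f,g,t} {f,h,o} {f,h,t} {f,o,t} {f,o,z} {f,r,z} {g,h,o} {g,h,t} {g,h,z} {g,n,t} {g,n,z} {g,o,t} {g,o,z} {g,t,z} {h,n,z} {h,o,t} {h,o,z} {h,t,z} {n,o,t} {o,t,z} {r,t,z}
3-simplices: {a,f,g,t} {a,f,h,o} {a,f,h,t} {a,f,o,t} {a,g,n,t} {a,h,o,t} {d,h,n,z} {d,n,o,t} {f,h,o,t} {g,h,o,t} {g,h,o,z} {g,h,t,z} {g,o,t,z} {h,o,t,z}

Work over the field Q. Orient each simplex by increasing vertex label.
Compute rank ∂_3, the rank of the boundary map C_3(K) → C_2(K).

rank∂_3=12

n_0=10 n_1=40 n_2=42 n_3=14  [Q]
∂1: piv[ad,af,ag,ah,an,ao,ar,at,az] rk=9  ker:df,dh,dn,do,dr,dt,dz,fg,fh,fo,fr,ft,fz,gh,gn,go,gt,gz,hn,ho,ht,hz,no,nr,nt,nz,ot,oz,rt,rz,tz
∂2: piv[adr,afg,afh,afo,aft,afz,agn,agt,aho,aht,anr,ant,aot,aoz,art,dhn,dhz,dno,dnt,dnz,dot,frz,gho,ght,ghz,gnz,goz,gtz,rtz] rk=29  ker:fgt,fho,fht,fot,foz,gnt,got,hnz,hot,hoz,htz,not,otz
∂3: piv[afgt,afho,afht,afot,agnt,ahot,dhnz,dnot,ghot,ghoz,ghtz,gotz] rk=12  ker:fhot,hotz
rk∂_3=12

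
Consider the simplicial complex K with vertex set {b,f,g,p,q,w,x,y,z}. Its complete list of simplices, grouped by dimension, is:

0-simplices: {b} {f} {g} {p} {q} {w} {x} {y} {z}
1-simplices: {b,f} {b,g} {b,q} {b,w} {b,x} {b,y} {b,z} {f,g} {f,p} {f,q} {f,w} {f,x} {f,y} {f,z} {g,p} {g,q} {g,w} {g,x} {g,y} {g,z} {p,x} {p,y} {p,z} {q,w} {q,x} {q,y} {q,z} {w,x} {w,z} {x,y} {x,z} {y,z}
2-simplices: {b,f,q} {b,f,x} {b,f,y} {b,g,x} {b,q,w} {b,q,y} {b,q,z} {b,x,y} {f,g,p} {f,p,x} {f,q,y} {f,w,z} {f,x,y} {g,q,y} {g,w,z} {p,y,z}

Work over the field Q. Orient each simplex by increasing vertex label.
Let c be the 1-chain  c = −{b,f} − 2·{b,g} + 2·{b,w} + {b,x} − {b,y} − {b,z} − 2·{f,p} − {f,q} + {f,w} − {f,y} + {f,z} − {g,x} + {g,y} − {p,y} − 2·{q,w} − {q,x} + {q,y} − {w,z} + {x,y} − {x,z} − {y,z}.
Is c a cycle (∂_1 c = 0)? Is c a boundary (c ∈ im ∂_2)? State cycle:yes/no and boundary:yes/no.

cycle:no boundary:no

n_0=9 n_1=32 n_2=16  [Q]
∂1: piv[bf,bg,bq,bw,bx,by,bz,fp] rk=8  ker:fg,fq,fw,fx,fy,fz,gp,gq,gw,gx,gy,gz,px,py,pz,qw,qx,qy,qz,wx,wz,xy,xz,yz
∂2: piv[bfq,bfx,bfy,bgx,bqw,bqy,bqz,bxy,fgp,fpx,fwz,gqy,gwz,pyz] rk=14  ker:fqy,fxy
∂1c = 2·{b} + {f} − 2·{g} − {p} + {q} + 2·{w} − {x} + {y} − 3·{z}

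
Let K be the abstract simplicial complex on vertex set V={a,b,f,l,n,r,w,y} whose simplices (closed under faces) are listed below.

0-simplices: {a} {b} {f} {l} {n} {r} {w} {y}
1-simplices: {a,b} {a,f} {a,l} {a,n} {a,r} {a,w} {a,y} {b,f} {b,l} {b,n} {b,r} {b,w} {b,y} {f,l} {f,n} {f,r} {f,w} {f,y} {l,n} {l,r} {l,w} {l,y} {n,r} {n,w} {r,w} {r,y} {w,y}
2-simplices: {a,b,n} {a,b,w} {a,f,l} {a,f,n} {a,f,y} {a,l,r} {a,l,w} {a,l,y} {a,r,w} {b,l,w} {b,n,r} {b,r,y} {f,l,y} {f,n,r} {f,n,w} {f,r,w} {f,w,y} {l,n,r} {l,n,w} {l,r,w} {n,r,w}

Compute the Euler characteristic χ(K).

χ(K)=2

n_0=8 n_1=27 n_2=21
χ=+8−27+21=2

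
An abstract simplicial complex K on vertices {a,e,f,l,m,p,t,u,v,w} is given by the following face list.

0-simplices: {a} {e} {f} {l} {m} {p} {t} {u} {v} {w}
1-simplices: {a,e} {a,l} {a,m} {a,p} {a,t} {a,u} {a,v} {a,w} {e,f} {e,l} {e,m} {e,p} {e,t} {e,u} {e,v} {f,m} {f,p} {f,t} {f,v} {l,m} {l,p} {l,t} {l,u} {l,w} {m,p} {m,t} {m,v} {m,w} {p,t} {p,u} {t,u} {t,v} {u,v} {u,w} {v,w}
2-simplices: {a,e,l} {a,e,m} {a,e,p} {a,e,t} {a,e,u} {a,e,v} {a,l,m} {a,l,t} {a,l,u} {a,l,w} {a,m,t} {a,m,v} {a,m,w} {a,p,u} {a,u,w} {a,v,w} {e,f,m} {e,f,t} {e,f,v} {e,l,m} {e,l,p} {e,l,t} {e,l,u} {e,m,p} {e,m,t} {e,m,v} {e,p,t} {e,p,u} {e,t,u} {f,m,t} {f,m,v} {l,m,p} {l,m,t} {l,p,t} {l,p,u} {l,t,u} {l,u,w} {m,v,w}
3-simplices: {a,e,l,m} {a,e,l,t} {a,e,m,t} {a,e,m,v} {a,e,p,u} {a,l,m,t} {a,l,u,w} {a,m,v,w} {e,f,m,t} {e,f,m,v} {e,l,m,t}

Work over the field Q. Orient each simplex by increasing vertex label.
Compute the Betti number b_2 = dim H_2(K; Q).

b_2=5

n_0=10 n_1=35 n_2=38 n_3=11  [Q]
∂1: piv[ae,al,am,ap,at,au,av,aw,ef] rk=9  ker:el,em,ep,et,eu,ev,fm,fp,ft,fv,lm,lp,lt,lu,lw,mp,mt,mv,mw,pt,pu,tu,tv,uv,uw,vw
∂2: piv[ael,aem,aep,aet,aeu,aev,alm,alt,alu,alw,amt,amv,amw,apu,auw,avw,efm,eft,efv,elp,emp,ept,etu] rk=23  ker:elm,elt,elu,emt,emv,epu,fmt,fmv,lmp,lmt,lpt,lpu,ltu,luw,mvw
∂3: piv[aelm,aelt,aemt,aemv,aepu,almt,aluw,amvw,efmt,efmv] rk=10  ker:elmt
b_2=(38−23)−10=5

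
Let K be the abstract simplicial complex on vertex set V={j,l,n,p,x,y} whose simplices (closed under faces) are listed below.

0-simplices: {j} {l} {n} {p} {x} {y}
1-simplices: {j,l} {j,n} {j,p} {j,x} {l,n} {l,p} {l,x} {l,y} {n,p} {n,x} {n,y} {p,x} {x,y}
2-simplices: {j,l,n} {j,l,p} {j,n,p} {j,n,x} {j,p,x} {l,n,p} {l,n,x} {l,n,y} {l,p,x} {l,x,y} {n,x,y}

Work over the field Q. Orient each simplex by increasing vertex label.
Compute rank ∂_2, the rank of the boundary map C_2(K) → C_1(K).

rank∂_2=8

n_0=6 n_1=13 n_2=11  [Q]
∂1: piv[jl,jn,jp,jx,ly] rk=5  ker:ln,lp,lx,np,nx,ny,px,xy
∂2: piv[jln,jlp,jnp,jnx,jpx,lnx,lny,lxy] rk=8  ker:lnp,lpx,nxy
rk∂_2=8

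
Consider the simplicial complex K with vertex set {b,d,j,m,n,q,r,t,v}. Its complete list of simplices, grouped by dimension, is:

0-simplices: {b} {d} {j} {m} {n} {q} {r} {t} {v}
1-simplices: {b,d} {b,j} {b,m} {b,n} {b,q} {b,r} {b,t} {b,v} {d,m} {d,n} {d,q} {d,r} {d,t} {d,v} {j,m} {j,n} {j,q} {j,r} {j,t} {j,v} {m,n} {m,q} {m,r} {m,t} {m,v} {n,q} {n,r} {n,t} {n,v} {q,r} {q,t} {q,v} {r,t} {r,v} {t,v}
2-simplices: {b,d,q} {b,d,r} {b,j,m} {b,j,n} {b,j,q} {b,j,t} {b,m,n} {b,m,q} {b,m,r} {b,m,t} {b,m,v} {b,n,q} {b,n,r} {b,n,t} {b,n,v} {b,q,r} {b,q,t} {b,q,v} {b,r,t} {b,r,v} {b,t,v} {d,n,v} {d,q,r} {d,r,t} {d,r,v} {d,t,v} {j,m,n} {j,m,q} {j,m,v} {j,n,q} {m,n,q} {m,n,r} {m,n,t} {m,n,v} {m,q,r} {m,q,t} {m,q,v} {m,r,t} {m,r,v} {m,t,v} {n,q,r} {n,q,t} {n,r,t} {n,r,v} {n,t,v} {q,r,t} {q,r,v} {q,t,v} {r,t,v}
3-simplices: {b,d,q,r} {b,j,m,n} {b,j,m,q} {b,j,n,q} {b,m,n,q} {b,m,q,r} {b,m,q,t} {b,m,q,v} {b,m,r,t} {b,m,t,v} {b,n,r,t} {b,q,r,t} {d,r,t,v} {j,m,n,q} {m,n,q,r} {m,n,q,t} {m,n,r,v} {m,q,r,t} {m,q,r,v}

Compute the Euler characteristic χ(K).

χ(K)=4

n_0=9 n_1=35 n_2=49 n_3=19
χ=+9−35+49−19=4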